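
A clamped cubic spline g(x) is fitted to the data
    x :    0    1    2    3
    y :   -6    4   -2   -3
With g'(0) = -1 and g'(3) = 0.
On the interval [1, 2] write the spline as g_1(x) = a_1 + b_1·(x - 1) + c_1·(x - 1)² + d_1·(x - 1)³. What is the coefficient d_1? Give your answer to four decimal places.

10.4000

Let m_i = g''(x_i). Step sizes h_i = 1, 1, 1; slopes of the chords Δ_i = (y_(i+1) - y_i)/h_i = 10, -6, -1.
  1·m_0 + 4·m_1 + 1·m_2 = 6(Δ_1 - Δ_0) = -96
  1·m_1 + 4·m_2 + 1·m_3 = 6(Δ_2 - Δ_1) = 30
Clamped end conditions give two more equations: 2h_0·m_0 + h_0·m_1 = 6(Δ_0 - g'(0)) = 66 and h_2·m_2 + 2h_2·m_3 = 6(g'(3) - Δ_2) = 6.
Solving the tridiagonal system: m_0 = 814/15, m_1 = -638/15, m_2 = 298/15, m_3 = -104/15.
On [1, 2], with g_1(x) = a_1 + b_1·(x - 1) + c_1·(x - 1)² + d_1·(x - 1)³: c_1 = m_1/2 = -319/15, d_1 = (m_2 - m_1)/(6h_1) = 52/5, b_1 = Δ_1 - h_1(2m_1 + m_2)/6 = 73/15.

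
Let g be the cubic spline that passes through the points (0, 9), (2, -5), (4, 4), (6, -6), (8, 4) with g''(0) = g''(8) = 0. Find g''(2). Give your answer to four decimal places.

11.8125

With M_i denoting the second derivative at x_i, h_i = 2, 2, 2, 2, and Δ_i = (y_(i+1) − y_i)/h_i = -7, 9/2, -5, 5:
  2·M_0 + 8·M_1 + 2·M_2 = 6(Δ_1 - Δ_0) = 69
  2·M_1 + 8·M_2 + 2·M_3 = 6(Δ_2 - Δ_1) = -57
  2·M_2 + 8·M_3 + 2·M_4 = 6(Δ_3 - Δ_2) = 60
Natural end conditions: M_0 = M_4 = 0.
Solving: M_0 = 0, M_1 = 189/16, M_2 = -51/4, M_3 = 171/16, M_4 = 0.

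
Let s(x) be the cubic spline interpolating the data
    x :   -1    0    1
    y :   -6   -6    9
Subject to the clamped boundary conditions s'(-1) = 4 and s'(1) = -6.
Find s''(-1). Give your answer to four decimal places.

Put σ_i = s'' at the i-th knot. Here h = (1, 1) and Δ = (0, 15), so the interior equations h_(i-1)·σ_(i-1) + 2(h_(i-1)+h_i)·σ_i + h_i·σ_(i+1) = 6(Δ_i − Δ_(i-1)) read
  1·σ_0 + 4·σ_1 + 1·σ_2 = 6(Δ_1 - Δ_0) = 90
Clamped end conditions give two more equations: 2h_0·σ_0 + h_0·σ_1 = 6(Δ_0 - s'(-1)) = -24 and h_1·σ_1 + 2h_1·σ_2 = 6(s'(1) - Δ_1) = -126.
Solving the tridiagonal system: σ_0 = -79/2, σ_1 = 55, σ_2 = -181/2.

-39.5000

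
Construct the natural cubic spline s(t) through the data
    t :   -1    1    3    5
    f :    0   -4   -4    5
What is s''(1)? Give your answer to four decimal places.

0.7000

With M_i denoting the second derivative at x_i, h_i = 2, 2, 2, and Δ_i = (y_(i+1) − y_i)/h_i = -2, 0, 9/2:
  2·M_0 + 8·M_1 + 2·M_2 = 6(Δ_1 - Δ_0) = 12
  2·M_1 + 8·M_2 + 2·M_3 = 6(Δ_2 - Δ_1) = 27
Natural end conditions: M_0 = M_3 = 0.
Solving: M_0 = 0, M_1 = 7/10, M_2 = 16/5, M_3 = 0.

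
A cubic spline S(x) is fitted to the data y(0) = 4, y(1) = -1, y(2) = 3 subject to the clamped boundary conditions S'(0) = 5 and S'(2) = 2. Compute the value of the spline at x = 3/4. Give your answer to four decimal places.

0.3672

Put M_i = S'' at the i-th knot. Here h = (1, 1) and Δ = (-5, 4), so the interior equations h_(i-1)·M_(i-1) + 2(h_(i-1)+h_i)·M_i + h_i·M_(i+1) = 6(Δ_i − Δ_(i-1)) read
  1·M_0 + 4·M_1 + 1·M_2 = 6(Δ_1 - Δ_0) = 54
Clamped end conditions give two more equations: 2h_0·M_0 + h_0·M_1 = 6(Δ_0 - S'(0)) = -60 and h_1·M_1 + 2h_1·M_2 = 6(S'(2) - Δ_1) = -12.
Hence M_0 = -45, M_1 = 30, M_2 = -21.
On [0, 1], S(x) = 4 + 5·x - 45/2·x² + 25/2·x³.
With x = 3/4: S(3/4) = 47/128.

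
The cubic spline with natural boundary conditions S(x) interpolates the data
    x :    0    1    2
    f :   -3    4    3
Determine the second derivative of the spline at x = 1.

Put m_i = S'' at the i-th knot. Here h = (1, 1) and Δ = (7, -1), so the interior equations h_(i-1)·m_(i-1) + 2(h_(i-1)+h_i)·m_i + h_i·m_(i+1) = 6(Δ_i − Δ_(i-1)) read
  1·m_0 + 4·m_1 + 1·m_2 = 6(Δ_1 - Δ_0) = -48
Natural end conditions: m_0 = m_2 = 0.
Solving: m_0 = 0, m_1 = -12, m_2 = 0.

-12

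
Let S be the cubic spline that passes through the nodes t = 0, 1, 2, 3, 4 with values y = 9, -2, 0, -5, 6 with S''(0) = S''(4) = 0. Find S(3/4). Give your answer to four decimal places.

With M_i denoting the second derivative at x_i, h_i = 1, 1, 1, 1, and Δ_i = (y_(i+1) − y_i)/h_i = -11, 2, -5, 11:
  1·M_0 + 4·M_1 + 1·M_2 = 6(Δ_1 - Δ_0) = 78
  1·M_1 + 4·M_2 + 1·M_3 = 6(Δ_2 - Δ_1) = -42
  1·M_2 + 4·M_3 + 1·M_4 = 6(Δ_3 - Δ_2) = 96
Natural end conditions: M_0 = M_4 = 0.
Solving the tridiagonal system: M_0 = 0, M_1 = 717/28, M_2 = -171/7, M_3 = 843/28, M_4 = 0.
On [0, 1], S(t) = 9 - 855/56·t + 0·t² + 239/56·t³.
With t = 3/4: S(3/4) = -333/512.

-0.6504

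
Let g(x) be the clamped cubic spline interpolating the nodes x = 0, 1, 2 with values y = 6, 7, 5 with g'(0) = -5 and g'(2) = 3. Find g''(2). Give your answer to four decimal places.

23.5000

Write M_i for g''(x_i). With h_i = 1, 1 and divided differences Δ_i = 1, -2, the continuity of g' gives the tridiagonal system
  1·M_0 + 4·M_1 + 1·M_2 = 6(Δ_1 - Δ_0) = -18
Clamped end conditions give two more equations: 2h_0·M_0 + h_0·M_1 = 6(Δ_0 - g'(0)) = 36 and h_1·M_1 + 2h_1·M_2 = 6(g'(2) - Δ_1) = 30.
Forward elimination and back-substitution give M_0 = 53/2, M_1 = -17, M_2 = 47/2.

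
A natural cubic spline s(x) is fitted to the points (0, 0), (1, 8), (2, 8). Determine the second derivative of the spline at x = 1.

-12

With M_i denoting the second derivative at x_i, h_i = 1, 1, and Δ_i = (y_(i+1) − y_i)/h_i = 8, 0:
  1·M_0 + 4·M_1 + 1·M_2 = 6(Δ_1 - Δ_0) = -48
Natural end conditions: M_0 = M_2 = 0.
Hence M_0 = 0, M_1 = -12, M_2 = 0.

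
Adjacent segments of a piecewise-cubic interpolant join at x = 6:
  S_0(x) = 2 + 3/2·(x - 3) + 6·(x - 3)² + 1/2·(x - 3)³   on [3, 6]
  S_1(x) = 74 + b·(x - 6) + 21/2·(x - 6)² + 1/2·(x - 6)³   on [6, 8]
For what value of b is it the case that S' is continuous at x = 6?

S_0'(x) = 3/2 + 12·(x - 3) + 3/2·(x - 3)², so S_0'(6) = 51. On the right, S_1'(6) = b, so b = 51.

51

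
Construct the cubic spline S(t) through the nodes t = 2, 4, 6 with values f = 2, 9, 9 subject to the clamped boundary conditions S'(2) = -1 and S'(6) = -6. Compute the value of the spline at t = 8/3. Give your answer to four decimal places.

Write σ_i for S''(x_i). With h_i = 2, 2 and divided differences Δ_i = 7/2, 0, the continuity of S' gives the tridiagonal system
  2·σ_0 + 8·σ_1 + 2·σ_2 = 6(Δ_1 - Δ_0) = -21
Clamped end conditions give two more equations: 2h_0·σ_0 + h_0·σ_1 = 6(Δ_0 - S'(2)) = 27 and h_1·σ_1 + 2h_1·σ_2 = 6(S'(6) - Δ_1) = -36.
Hence σ_0 = 65/8, σ_1 = -11/4, σ_2 = -61/8.
On [2, 4], S(t) = 2 - 1·(t - 2) + 65/16·(t - 2)² - 29/32·(t - 2)³.
With (t - 2) = 2/3: S(8/3) = 155/54.

2.8704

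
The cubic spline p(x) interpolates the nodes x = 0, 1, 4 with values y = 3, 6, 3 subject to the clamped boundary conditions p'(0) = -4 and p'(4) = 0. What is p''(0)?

Write σ_i for p''(x_i). With h_i = 1, 3 and divided differences Δ_i = 3, -1, the continuity of p' gives the tridiagonal system
  1·σ_0 + 8·σ_1 + 3·σ_2 = 6(Δ_1 - Δ_0) = -24
Clamped end conditions give two more equations: 2h_0·σ_0 + h_0·σ_1 = 6(Δ_0 - p'(0)) = 42 and h_1·σ_1 + 2h_1·σ_2 = 6(p'(4) - Δ_1) = 6.
Solving: σ_0 = 25, σ_1 = -8, σ_2 = 5.

25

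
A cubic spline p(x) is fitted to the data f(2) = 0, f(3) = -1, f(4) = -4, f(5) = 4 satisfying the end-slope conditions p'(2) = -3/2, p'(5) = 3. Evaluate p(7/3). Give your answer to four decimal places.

With M_i denoting the second derivative at x_i, h_i = 1, 1, 1, and Δ_i = (y_(i+1) − y_i)/h_i = -1, -3, 8:
  1·M_0 + 4·M_1 + 1·M_2 = 6(Δ_1 - Δ_0) = -12
  1·M_1 + 4·M_2 + 1·M_3 = 6(Δ_2 - Δ_1) = 66
Clamped end conditions give two more equations: 2h_0·M_0 + h_0·M_1 = 6(Δ_0 - p'(2)) = 3 and h_2·M_2 + 2h_2·M_3 = 6(p'(5) - Δ_2) = -30.
Forward elimination and back-substitution give M_0 = 36/5, M_1 = -57/5, M_2 = 132/5, M_3 = -141/5.
On [2, 3], p(x) = 0 - 3/2·(x - 2) + 18/5·(x - 2)² - 31/10·(x - 2)³.
With (x - 2) = 1/3: p(7/3) = -29/135.

-0.2148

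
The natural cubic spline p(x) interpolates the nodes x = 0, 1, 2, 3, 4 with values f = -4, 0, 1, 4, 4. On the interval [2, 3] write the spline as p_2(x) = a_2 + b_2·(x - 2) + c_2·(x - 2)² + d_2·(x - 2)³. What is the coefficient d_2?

-2

Put M_i = p'' at the i-th knot. Here h = (1, 1, 1, 1) and Δ = (4, 1, 3, 0), so the interior equations h_(i-1)·M_(i-1) + 2(h_(i-1)+h_i)·M_i + h_i·M_(i+1) = 6(Δ_i − Δ_(i-1)) read
  1·M_0 + 4·M_1 + 1·M_2 = 6(Δ_1 - Δ_0) = -18
  1·M_1 + 4·M_2 + 1·M_3 = 6(Δ_2 - Δ_1) = 12
  1·M_2 + 4·M_3 + 1·M_4 = 6(Δ_3 - Δ_2) = -18
Natural end conditions: M_0 = M_4 = 0.
Forward elimination and back-substitution give M_0 = 0, M_1 = -6, M_2 = 6, M_3 = -6, M_4 = 0.
On [2, 3], with p_2(x) = a_2 + b_2·(x - 2) + c_2·(x - 2)² + d_2·(x - 2)³: c_2 = M_2/2 = 3, d_2 = (M_3 - M_2)/(6h_2) = -2, b_2 = Δ_2 - h_2(2M_2 + M_3)/6 = 2.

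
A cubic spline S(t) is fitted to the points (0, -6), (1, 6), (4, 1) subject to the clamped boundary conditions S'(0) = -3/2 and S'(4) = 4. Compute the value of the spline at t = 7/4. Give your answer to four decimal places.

10.1143

With σ_i denoting the second derivative at x_i, h_i = 1, 3, and Δ_i = (y_(i+1) − y_i)/h_i = 12, -5/3:
  1·σ_0 + 8·σ_1 + 3·σ_2 = 6(Δ_1 - Δ_0) = -82
Clamped end conditions give two more equations: 2h_0·σ_0 + h_0·σ_1 = 6(Δ_0 - S'(0)) = 81 and h_1·σ_1 + 2h_1·σ_2 = 6(S'(4) - Δ_1) = 34.
Forward elimination and back-substitution give σ_0 = 417/8, σ_1 = -93/4, σ_2 = 415/24.
On [1, 4], S(t) = 6 + 207/16·(t - 1) - 93/8·(t - 1)² + 973/432·(t - 1)³.
With (t - 1) = 3/4: S(7/4) = 10357/1024.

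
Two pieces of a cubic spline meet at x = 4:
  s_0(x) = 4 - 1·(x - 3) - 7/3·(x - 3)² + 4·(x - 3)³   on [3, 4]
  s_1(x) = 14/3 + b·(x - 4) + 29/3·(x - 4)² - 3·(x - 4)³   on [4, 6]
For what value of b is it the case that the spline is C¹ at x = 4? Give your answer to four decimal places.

6.3333

s_0'(x) = -1 - 14/3·(x - 3) + 12·(x - 3)², so s_0'(4) = 19/3. On the right, s_1'(4) = b, so b = 19/3.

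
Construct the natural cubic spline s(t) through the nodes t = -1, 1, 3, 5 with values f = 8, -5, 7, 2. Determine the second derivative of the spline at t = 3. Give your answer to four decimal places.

-9.3000

With σ_i denoting the second derivative at x_i, h_i = 2, 2, 2, and Δ_i = (y_(i+1) − y_i)/h_i = -13/2, 6, -5/2:
  2·σ_0 + 8·σ_1 + 2·σ_2 = 6(Δ_1 - Δ_0) = 75
  2·σ_1 + 8·σ_2 + 2·σ_3 = 6(Δ_2 - Δ_1) = -51
Natural end conditions: σ_0 = σ_3 = 0.
Solving: σ_0 = 0, σ_1 = 117/10, σ_2 = -93/10, σ_3 = 0.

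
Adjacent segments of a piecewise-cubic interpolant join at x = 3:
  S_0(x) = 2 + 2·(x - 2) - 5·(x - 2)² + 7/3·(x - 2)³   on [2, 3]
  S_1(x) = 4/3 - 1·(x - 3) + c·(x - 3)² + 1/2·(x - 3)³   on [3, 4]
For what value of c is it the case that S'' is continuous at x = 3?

2

S_0''(x) = -10 + 14·(x - 2), so S_0''(3) = 4. On the right, S_1''(3) = 2c, so c = 2.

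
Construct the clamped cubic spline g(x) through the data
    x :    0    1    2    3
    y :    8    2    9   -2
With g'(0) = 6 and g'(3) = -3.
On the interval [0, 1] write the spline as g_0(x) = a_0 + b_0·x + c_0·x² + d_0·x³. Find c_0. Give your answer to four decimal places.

With M_i denoting the second derivative at x_i, h_i = 1, 1, 1, and Δ_i = (y_(i+1) − y_i)/h_i = -6, 7, -11:
  1·M_0 + 4·M_1 + 1·M_2 = 6(Δ_1 - Δ_0) = 78
  1·M_1 + 4·M_2 + 1·M_3 = 6(Δ_2 - Δ_1) = -108
Clamped end conditions give two more equations: 2h_0·M_0 + h_0·M_1 = 6(Δ_0 - g'(0)) = -72 and h_2·M_2 + 2h_2·M_3 = 6(g'(3) - Δ_2) = 48.
Solving: M_0 = -298/5, M_1 = 236/5, M_2 = -256/5, M_3 = 248/5.
On [0, 1], with g_0(x) = a_0 + b_0·x + c_0·x² + d_0·x³: c_0 = M_0/2 = -149/5, d_0 = (M_1 - M_0)/(6h_0) = 89/5, b_0 = Δ_0 - h_0(2M_0 + M_1)/6 = 6.

-29.8000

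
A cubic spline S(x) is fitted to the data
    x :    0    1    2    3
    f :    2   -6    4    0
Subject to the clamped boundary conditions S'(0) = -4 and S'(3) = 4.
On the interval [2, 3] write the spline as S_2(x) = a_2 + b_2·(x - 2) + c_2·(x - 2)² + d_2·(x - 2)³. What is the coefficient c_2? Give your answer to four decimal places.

-22.1333

Let m_i = S''(x_i). Step sizes h_i = 1, 1, 1; slopes of the chords Δ_i = (y_(i+1) - y_i)/h_i = -8, 10, -4.
  1·m_0 + 4·m_1 + 1·m_2 = 6(Δ_1 - Δ_0) = 108
  1·m_1 + 4·m_2 + 1·m_3 = 6(Δ_2 - Δ_1) = -84
Clamped end conditions give two more equations: 2h_0·m_0 + h_0·m_1 = 6(Δ_0 - S'(0)) = -24 and h_2·m_2 + 2h_2·m_3 = 6(S'(3) - Δ_2) = 48.
Solving: m_0 = -532/15, m_1 = 704/15, m_2 = -664/15, m_3 = 692/15.
On [2, 3], with S_2(x) = a_2 + b_2·(x - 2) + c_2·(x - 2)² + d_2·(x - 2)³: c_2 = m_2/2 = -332/15, d_2 = (m_3 - m_2)/(6h_2) = 226/15, b_2 = Δ_2 - h_2(2m_2 + m_3)/6 = 46/15.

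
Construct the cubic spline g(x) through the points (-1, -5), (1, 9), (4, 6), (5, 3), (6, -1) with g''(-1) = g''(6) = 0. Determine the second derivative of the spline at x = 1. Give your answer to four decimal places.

-4.9708

With σ_i denoting the second derivative at x_i, h_i = 2, 3, 1, 1, and Δ_i = (y_(i+1) − y_i)/h_i = 7, -1, -3, -4:
  2·σ_0 + 10·σ_1 + 3·σ_2 = 6(Δ_1 - Δ_0) = -48
  3·σ_1 + 8·σ_2 + 1·σ_3 = 6(Δ_2 - Δ_1) = -12
  1·σ_2 + 4·σ_3 + 1·σ_4 = 6(Δ_3 - Δ_2) = -6
Natural end conditions: σ_0 = σ_4 = 0.
Forward elimination and back-substitution give σ_0 = 0, σ_1 = -681/137, σ_2 = 78/137, σ_3 = -225/137, σ_4 = 0.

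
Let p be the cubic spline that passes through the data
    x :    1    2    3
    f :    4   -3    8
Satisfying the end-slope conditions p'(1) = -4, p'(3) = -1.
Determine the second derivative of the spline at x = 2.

Put M_i = p'' at the i-th knot. Here h = (1, 1) and Δ = (-7, 11), so the interior equations h_(i-1)·M_(i-1) + 2(h_(i-1)+h_i)·M_i + h_i·M_(i+1) = 6(Δ_i − Δ_(i-1)) read
  1·M_0 + 4·M_1 + 1·M_2 = 6(Δ_1 - Δ_0) = 108
Clamped end conditions give two more equations: 2h_0·M_0 + h_0·M_1 = 6(Δ_0 - p'(1)) = -18 and h_1·M_1 + 2h_1·M_2 = 6(p'(3) - Δ_1) = -72.
Solving the tridiagonal system: M_0 = -69/2, M_1 = 51, M_2 = -123/2.

51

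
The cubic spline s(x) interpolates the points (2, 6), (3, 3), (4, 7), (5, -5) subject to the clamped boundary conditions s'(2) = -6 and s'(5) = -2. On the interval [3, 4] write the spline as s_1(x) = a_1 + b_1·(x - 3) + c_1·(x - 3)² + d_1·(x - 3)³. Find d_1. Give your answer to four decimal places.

-10.6000

Let m_i = s''(x_i). Step sizes h_i = 1, 1, 1; slopes of the chords Δ_i = (y_(i+1) - y_i)/h_i = -3, 4, -12.
  1·m_0 + 4·m_1 + 1·m_2 = 6(Δ_1 - Δ_0) = 42
  1·m_1 + 4·m_2 + 1·m_3 = 6(Δ_2 - Δ_1) = -96
Clamped end conditions give two more equations: 2h_0·m_0 + h_0·m_1 = 6(Δ_0 - s'(2)) = 18 and h_2·m_2 + 2h_2·m_3 = 6(s'(5) - Δ_2) = 60.
Forward elimination and back-substitution give m_0 = -26/15, m_1 = 322/15, m_2 = -632/15, m_3 = 766/15.
On [3, 4], with s_1(x) = a_1 + b_1·(x - 3) + c_1·(x - 3)² + d_1·(x - 3)³: c_1 = m_1/2 = 161/15, d_1 = (m_2 - m_1)/(6h_1) = -53/5, b_1 = Δ_1 - h_1(2m_1 + m_2)/6 = 58/15.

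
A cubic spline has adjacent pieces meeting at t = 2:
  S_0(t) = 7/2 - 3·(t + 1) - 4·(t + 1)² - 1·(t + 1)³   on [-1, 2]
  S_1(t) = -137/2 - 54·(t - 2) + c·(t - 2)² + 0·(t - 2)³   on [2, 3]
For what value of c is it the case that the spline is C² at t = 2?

-13

S_0''(t) = -8 - 6·(t + 1), so S_0''(2) = -26. On the right, S_1''(2) = 2c, so c = -13.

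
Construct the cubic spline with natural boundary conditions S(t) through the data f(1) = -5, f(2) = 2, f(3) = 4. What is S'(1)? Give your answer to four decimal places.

Write M_i for S''(x_i). With h_i = 1, 1 and divided differences Δ_i = 7, 2, the continuity of S' gives the tridiagonal system
  1·M_0 + 4·M_1 + 1·M_2 = 6(Δ_1 - Δ_0) = -30
Natural end conditions: M_0 = M_2 = 0.
Hence M_0 = 0, M_1 = -15/2, M_2 = 0.
On [1, 2], S'(t) = b_0 + 2c_0·(t - 1) + 3d_0·(t - 1)² with b_0 = Δ_0 - h_0(2M_0 + M_1)/6 = 33/4, c_0 = M_0/2 = 0, d_0 = (M_1 - M_0)/(6h_0) = -5/4. So S'(1) = 33/4.

8.2500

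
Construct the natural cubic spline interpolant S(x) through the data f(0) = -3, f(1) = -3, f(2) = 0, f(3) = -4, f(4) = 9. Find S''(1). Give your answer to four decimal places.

Write M_i for S''(x_i). With h_i = 1, 1, 1, 1 and divided differences Δ_i = 0, 3, -4, 13, the continuity of S' gives the tridiagonal system
  1·M_0 + 4·M_1 + 1·M_2 = 6(Δ_1 - Δ_0) = 18
  1·M_1 + 4·M_2 + 1·M_3 = 6(Δ_2 - Δ_1) = -42
  1·M_2 + 4·M_3 + 1·M_4 = 6(Δ_3 - Δ_2) = 102
Natural end conditions: M_0 = M_4 = 0.
Forward elimination and back-substitution give M_0 = 0, M_1 = 135/14, M_2 = -144/7, M_3 = 429/14, M_4 = 0.

9.6429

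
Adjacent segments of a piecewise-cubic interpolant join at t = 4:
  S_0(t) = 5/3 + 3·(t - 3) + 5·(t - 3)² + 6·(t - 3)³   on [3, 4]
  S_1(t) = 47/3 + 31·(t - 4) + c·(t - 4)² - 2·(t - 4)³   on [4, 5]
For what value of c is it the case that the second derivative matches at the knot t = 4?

S_0''(t) = 10 + 36·(t - 3), so S_0''(4) = 46. On the right, S_1''(4) = 2c, so c = 23.

23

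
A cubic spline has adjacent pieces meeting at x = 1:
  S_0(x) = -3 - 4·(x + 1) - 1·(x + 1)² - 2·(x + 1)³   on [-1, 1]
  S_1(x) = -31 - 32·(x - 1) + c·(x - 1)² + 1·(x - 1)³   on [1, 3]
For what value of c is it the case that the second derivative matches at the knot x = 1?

S_0''(x) = -2 - 12·(x + 1), so S_0''(1) = -26. On the right, S_1''(1) = 2c, so c = -13.

-13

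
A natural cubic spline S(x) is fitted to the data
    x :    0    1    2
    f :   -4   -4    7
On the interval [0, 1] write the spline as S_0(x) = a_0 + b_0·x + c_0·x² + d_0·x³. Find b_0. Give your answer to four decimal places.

Write M_i for S''(x_i). With h_i = 1, 1 and divided differences Δ_i = 0, 11, the continuity of S' gives the tridiagonal system
  1·M_0 + 4·M_1 + 1·M_2 = 6(Δ_1 - Δ_0) = 66
Natural end conditions: M_0 = M_2 = 0.
Solving: M_0 = 0, M_1 = 33/2, M_2 = 0.
On [0, 1], with S_0(x) = a_0 + b_0·x + c_0·x² + d_0·x³: c_0 = M_0/2 = 0, d_0 = (M_1 - M_0)/(6h_0) = 11/4, b_0 = Δ_0 - h_0(2M_0 + M_1)/6 = -11/4.

-2.7500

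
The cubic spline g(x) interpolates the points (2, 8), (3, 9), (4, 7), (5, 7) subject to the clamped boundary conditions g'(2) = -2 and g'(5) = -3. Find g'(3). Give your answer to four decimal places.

-0.0667

Write M_i for g''(x_i). With h_i = 1, 1, 1 and divided differences Δ_i = 1, -2, 0, the continuity of g' gives the tridiagonal system
  1·M_0 + 4·M_1 + 1·M_2 = 6(Δ_1 - Δ_0) = -18
  1·M_1 + 4·M_2 + 1·M_3 = 6(Δ_2 - Δ_1) = 12
Clamped end conditions give two more equations: 2h_0·M_0 + h_0·M_1 = 6(Δ_0 - g'(2)) = 18 and h_2·M_2 + 2h_2·M_3 = 6(g'(5) - Δ_2) = -18.
Solving: M_0 = 212/15, M_1 = -154/15, M_2 = 134/15, M_3 = -202/15.
On [3, 4], g'(x) = b_1 + 2c_1·(x - 3) + 3d_1·(x - 3)² with b_1 = Δ_1 - h_1(2M_1 + M_2)/6 = -1/15, c_1 = M_1/2 = -77/15, d_1 = (M_2 - M_1)/(6h_1) = 16/5. So g'(3) = -1/15.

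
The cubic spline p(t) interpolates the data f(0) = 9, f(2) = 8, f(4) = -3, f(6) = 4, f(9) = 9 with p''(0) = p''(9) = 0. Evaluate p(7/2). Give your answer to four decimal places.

Put M_i = p'' at the i-th knot. Here h = (2, 2, 2, 3) and Δ = (-1/2, -11/2, 7/2, 5/3), so the interior equations h_(i-1)·M_(i-1) + 2(h_(i-1)+h_i)·M_i + h_i·M_(i+1) = 6(Δ_i − Δ_(i-1)) read
  2·M_0 + 8·M_1 + 2·M_2 = 6(Δ_1 - Δ_0) = -30
  2·M_1 + 8·M_2 + 2·M_3 = 6(Δ_2 - Δ_1) = 54
  2·M_2 + 10·M_3 + 3·M_4 = 6(Δ_3 - Δ_2) = -11
Natural end conditions: M_0 = M_4 = 0.
Solving the tridiagonal system: M_0 = 0, M_1 = -851/142, M_2 = 637/71, M_3 = -411/142, M_4 = 0.
On [2, 4], p(t) = 8 - 1915/426·(t - 2) - 851/284·(t - 2)² + 2125/1704·(t - 2)³.
With (t - 2) = 3/2: p(7/2) = -5799/4544.

-1.2762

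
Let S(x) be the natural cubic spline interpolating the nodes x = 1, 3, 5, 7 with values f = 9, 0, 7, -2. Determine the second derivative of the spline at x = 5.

Put M_i = S'' at the i-th knot. Here h = (2, 2, 2) and Δ = (-9/2, 7/2, -9/2), so the interior equations h_(i-1)·M_(i-1) + 2(h_(i-1)+h_i)·M_i + h_i·M_(i+1) = 6(Δ_i − Δ_(i-1)) read
  2·M_0 + 8·M_1 + 2·M_2 = 6(Δ_1 - Δ_0) = 48
  2·M_1 + 8·M_2 + 2·M_3 = 6(Δ_2 - Δ_1) = -48
Natural end conditions: M_0 = M_3 = 0.
Forward elimination and back-substitution give M_0 = 0, M_1 = 8, M_2 = -8, M_3 = 0.

-8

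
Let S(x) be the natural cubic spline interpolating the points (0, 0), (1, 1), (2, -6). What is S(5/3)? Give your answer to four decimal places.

Let M_i = S''(x_i). Step sizes h_i = 1, 1; slopes of the chords Δ_i = (y_(i+1) - y_i)/h_i = 1, -7.
  1·M_0 + 4·M_1 + 1·M_2 = 6(Δ_1 - Δ_0) = -48
Natural end conditions: M_0 = M_2 = 0.
Solving: M_0 = 0, M_1 = -12, M_2 = 0.
On [1, 2], S(x) = 1 - 3·(x - 1) - 6·(x - 1)² + 2·(x - 1)³.
With (x - 1) = 2/3: S(5/3) = -83/27.

-3.0741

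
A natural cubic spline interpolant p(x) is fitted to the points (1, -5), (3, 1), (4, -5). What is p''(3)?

Write M_i for p''(x_i). With h_i = 2, 1 and divided differences Δ_i = 3, -6, the continuity of p' gives the tridiagonal system
  2·M_0 + 6·M_1 + 1·M_2 = 6(Δ_1 - Δ_0) = -54
Natural end conditions: M_0 = M_2 = 0.
Solving: M_0 = 0, M_1 = -9, M_2 = 0.

-9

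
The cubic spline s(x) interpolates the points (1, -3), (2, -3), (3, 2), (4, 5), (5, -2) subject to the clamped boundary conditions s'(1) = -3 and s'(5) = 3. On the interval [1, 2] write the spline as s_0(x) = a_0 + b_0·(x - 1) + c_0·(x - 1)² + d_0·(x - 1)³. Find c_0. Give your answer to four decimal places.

With M_i denoting the second derivative at x_i, h_i = 1, 1, 1, 1, and Δ_i = (y_(i+1) − y_i)/h_i = 0, 5, 3, -7:
  1·M_0 + 4·M_1 + 1·M_2 = 6(Δ_1 - Δ_0) = 30
  1·M_1 + 4·M_2 + 1·M_3 = 6(Δ_2 - Δ_1) = -12
  1·M_2 + 4·M_3 + 1·M_4 = 6(Δ_3 - Δ_2) = -60
Clamped end conditions give two more equations: 2h_0·M_0 + h_0·M_1 = 6(Δ_0 - s'(1)) = 18 and h_3·M_3 + 2h_3·M_4 = 6(s'(5) - Δ_3) = 60.
Solving the tridiagonal system: M_0 = 177/28, M_1 = 75/14, M_2 = 9/4, M_3 = -369/14, M_4 = 1209/28.
On [1, 2], with s_0(x) = a_0 + b_0·(x - 1) + c_0·(x - 1)² + d_0·(x - 1)³: c_0 = M_0/2 = 177/56, d_0 = (M_1 - M_0)/(6h_0) = -9/56, b_0 = Δ_0 - h_0(2M_0 + M_1)/6 = -3.

3.1607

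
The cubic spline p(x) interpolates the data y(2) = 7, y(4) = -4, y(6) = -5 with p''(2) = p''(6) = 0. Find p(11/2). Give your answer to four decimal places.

-5.3359

Let M_i = p''(x_i). Step sizes h_i = 2, 2; slopes of the chords Δ_i = (y_(i+1) - y_i)/h_i = -11/2, -1/2.
  2·M_0 + 8·M_1 + 2·M_2 = 6(Δ_1 - Δ_0) = 30
Natural end conditions: M_0 = M_2 = 0.
Forward elimination and back-substitution give M_0 = 0, M_1 = 15/4, M_2 = 0.
On [4, 6], p(x) = -4 - 3·(x - 4) + 15/8·(x - 4)² - 5/16·(x - 4)³.
With (x - 4) = 3/2: p(11/2) = -683/128.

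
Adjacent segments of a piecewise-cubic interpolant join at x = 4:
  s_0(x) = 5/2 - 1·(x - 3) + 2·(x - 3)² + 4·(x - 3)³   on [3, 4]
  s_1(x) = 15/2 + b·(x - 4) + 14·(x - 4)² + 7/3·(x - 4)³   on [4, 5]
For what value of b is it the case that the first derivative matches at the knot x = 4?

s_0'(x) = -1 + 4·(x - 3) + 12·(x - 3)², so s_0'(4) = 15. On the right, s_1'(4) = b, so b = 15.

15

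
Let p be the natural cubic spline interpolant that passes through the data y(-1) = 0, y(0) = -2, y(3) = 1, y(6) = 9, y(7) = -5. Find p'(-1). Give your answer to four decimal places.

-2.1138

With M_i denoting the second derivative at x_i, h_i = 1, 3, 3, 1, and Δ_i = (y_(i+1) − y_i)/h_i = -2, 1, 8/3, -14:
  1·M_0 + 8·M_1 + 3·M_2 = 6(Δ_1 - Δ_0) = 18
  3·M_1 + 12·M_2 + 3·M_3 = 6(Δ_2 - Δ_1) = 10
  3·M_2 + 8·M_3 + 1·M_4 = 6(Δ_3 - Δ_2) = -100
Natural end conditions: M_0 = M_4 = 0.
Solving: M_0 = 0, M_1 = 71/104, M_2 = 163/39, M_3 = -1463/104, M_4 = 0.
On [-1, 0], p'(x) = b_0 + 2c_0·(x + 1) + 3d_0·(x + 1)² with b_0 = Δ_0 - h_0(2M_0 + M_1)/6 = -1319/624, c_0 = M_0/2 = 0, d_0 = (M_1 - M_0)/(6h_0) = 71/624. So p'(-1) = -1319/624.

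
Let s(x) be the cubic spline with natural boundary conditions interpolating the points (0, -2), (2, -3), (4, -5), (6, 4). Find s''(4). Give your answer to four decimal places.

4.5000

With m_i denoting the second derivative at x_i, h_i = 2, 2, 2, and Δ_i = (y_(i+1) − y_i)/h_i = -1/2, -1, 9/2:
  2·m_0 + 8·m_1 + 2·m_2 = 6(Δ_1 - Δ_0) = -3
  2·m_1 + 8·m_2 + 2·m_3 = 6(Δ_2 - Δ_1) = 33
Natural end conditions: m_0 = m_3 = 0.
Hence m_0 = 0, m_1 = -3/2, m_2 = 9/2, m_3 = 0.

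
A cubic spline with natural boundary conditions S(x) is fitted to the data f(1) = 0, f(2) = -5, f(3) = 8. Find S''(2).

27

Put M_i = S'' at the i-th knot. Here h = (1, 1) and Δ = (-5, 13), so the interior equations h_(i-1)·M_(i-1) + 2(h_(i-1)+h_i)·M_i + h_i·M_(i+1) = 6(Δ_i − Δ_(i-1)) read
  1·M_0 + 4·M_1 + 1·M_2 = 6(Δ_1 - Δ_0) = 108
Natural end conditions: M_0 = M_2 = 0.
Solving: M_0 = 0, M_1 = 27, M_2 = 0.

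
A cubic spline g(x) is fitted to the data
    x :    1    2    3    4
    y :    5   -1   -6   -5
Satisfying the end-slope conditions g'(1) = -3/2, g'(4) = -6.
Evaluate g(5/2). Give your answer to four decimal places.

-4.5625

With M_i denoting the second derivative at x_i, h_i = 1, 1, 1, and Δ_i = (y_(i+1) − y_i)/h_i = -6, -5, 1:
  1·M_0 + 4·M_1 + 1·M_2 = 6(Δ_1 - Δ_0) = 6
  1·M_1 + 4·M_2 + 1·M_3 = 6(Δ_2 - Δ_1) = 36
Clamped end conditions give two more equations: 2h_0·M_0 + h_0·M_1 = 6(Δ_0 - g'(1)) = -27 and h_2·M_2 + 2h_2·M_3 = 6(g'(4) - Δ_2) = -42.
Hence M_0 = -14, M_1 = 1, M_2 = 16, M_3 = -29.
On [2, 3], g(x) = -1 - 8·(x - 2) + 1/2·(x - 2)² + 5/2·(x - 2)³.
With (x - 2) = 1/2: g(5/2) = -73/16.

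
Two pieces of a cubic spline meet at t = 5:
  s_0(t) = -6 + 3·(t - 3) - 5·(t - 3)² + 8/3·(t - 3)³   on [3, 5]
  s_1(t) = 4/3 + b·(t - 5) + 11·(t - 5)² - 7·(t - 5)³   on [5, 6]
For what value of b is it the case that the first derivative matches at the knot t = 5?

s_0'(t) = 3 - 10·(t - 3) + 8·(t - 3)², so s_0'(5) = 15. On the right, s_1'(5) = b, so b = 15.

15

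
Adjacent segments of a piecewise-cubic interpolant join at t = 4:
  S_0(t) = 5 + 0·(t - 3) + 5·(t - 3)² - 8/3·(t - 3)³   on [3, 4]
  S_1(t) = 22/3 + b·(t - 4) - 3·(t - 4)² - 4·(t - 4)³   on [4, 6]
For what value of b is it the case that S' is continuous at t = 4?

S_0'(t) = 0 + 10·(t - 3) - 8·(t - 3)², so S_0'(4) = 2. On the right, S_1'(4) = b, so b = 2.

2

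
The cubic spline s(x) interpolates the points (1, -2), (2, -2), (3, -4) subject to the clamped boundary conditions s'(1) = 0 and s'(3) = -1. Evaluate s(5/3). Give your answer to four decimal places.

-1.8148

With σ_i denoting the second derivative at x_i, h_i = 1, 1, and Δ_i = (y_(i+1) − y_i)/h_i = 0, -2:
  1·σ_0 + 4·σ_1 + 1·σ_2 = 6(Δ_1 - Δ_0) = -12
Clamped end conditions give two more equations: 2h_0·σ_0 + h_0·σ_1 = 6(Δ_0 - s'(1)) = 0 and h_1·σ_1 + 2h_1·σ_2 = 6(s'(3) - Δ_1) = 6.
Solving the tridiagonal system: σ_0 = 5/2, σ_1 = -5, σ_2 = 11/2.
On [1, 2], s(x) = -2 + 0·(x - 1) + 5/4·(x - 1)² - 5/4·(x - 1)³.
With (x - 1) = 2/3: s(5/3) = -49/27.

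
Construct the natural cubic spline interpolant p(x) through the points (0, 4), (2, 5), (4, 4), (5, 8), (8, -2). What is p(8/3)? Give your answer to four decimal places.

3.9928

Write m_i for p''(x_i). With h_i = 2, 2, 1, 3 and divided differences Δ_i = 1/2, -1/2, 4, -10/3, the continuity of p' gives the tridiagonal system
  2·m_0 + 8·m_1 + 2·m_2 = 6(Δ_1 - Δ_0) = -6
  2·m_1 + 6·m_2 + 1·m_3 = 6(Δ_2 - Δ_1) = 27
  1·m_2 + 8·m_3 + 3·m_4 = 6(Δ_3 - Δ_2) = -44
Natural end conditions: m_0 = m_4 = 0.
Solving the tridiagonal system: m_0 = 0, m_1 = -401/172, m_2 = 272/43, m_3 = -541/86, m_4 = 0.
On [2, 4], p(x) = 5 - 136/129·(x - 2) - 401/344·(x - 2)² + 1489/2064·(x - 2)³.
With (x - 2) = 2/3: p(8/3) = 13907/3483.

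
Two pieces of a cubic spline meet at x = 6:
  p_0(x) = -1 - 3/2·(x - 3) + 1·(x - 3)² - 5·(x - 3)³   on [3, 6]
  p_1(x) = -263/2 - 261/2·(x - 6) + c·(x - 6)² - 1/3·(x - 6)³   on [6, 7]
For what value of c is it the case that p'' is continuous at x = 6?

p_0''(x) = 2 - 30·(x - 3), so p_0''(6) = -88. On the right, p_1''(6) = 2c, so c = -44.

-44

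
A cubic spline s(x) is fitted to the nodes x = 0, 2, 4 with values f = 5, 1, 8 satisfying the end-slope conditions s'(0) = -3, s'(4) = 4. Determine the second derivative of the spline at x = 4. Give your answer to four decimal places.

Put M_i = s'' at the i-th knot. Here h = (2, 2) and Δ = (-2, 7/2), so the interior equations h_(i-1)·M_(i-1) + 2(h_(i-1)+h_i)·M_i + h_i·M_(i+1) = 6(Δ_i − Δ_(i-1)) read
  2·M_0 + 8·M_1 + 2·M_2 = 6(Δ_1 - Δ_0) = 33
Clamped end conditions give two more equations: 2h_0·M_0 + h_0·M_1 = 6(Δ_0 - s'(0)) = 6 and h_1·M_1 + 2h_1·M_2 = 6(s'(4) - Δ_1) = 3.
Solving: M_0 = -7/8, M_1 = 19/4, M_2 = -13/8.

-1.6250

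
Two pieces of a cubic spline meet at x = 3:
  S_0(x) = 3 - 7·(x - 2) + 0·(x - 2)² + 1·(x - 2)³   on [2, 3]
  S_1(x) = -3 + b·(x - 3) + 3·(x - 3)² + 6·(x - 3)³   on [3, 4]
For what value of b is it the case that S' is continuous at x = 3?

S_0'(x) = -7 + 0·(x - 2) + 3·(x - 2)², so S_0'(3) = -4. On the right, S_1'(3) = b, so b = -4.

-4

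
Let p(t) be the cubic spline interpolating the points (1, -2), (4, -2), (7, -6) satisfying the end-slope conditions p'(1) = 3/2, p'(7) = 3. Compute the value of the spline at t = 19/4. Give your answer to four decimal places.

-3.9434

Put σ_i = p'' at the i-th knot. Here h = (3, 3) and Δ = (0, -4/3), so the interior equations h_(i-1)·σ_(i-1) + 2(h_(i-1)+h_i)·σ_i + h_i·σ_(i+1) = 6(Δ_i − Δ_(i-1)) read
  3·σ_0 + 12·σ_1 + 3·σ_2 = 6(Δ_1 - Δ_0) = -8
Clamped end conditions give two more equations: 2h_0·σ_0 + h_0·σ_1 = 6(Δ_0 - p'(1)) = -9 and h_1·σ_1 + 2h_1·σ_2 = 6(p'(7) - Δ_1) = 26.
Forward elimination and back-substitution give σ_0 = -7/12, σ_1 = -11/6, σ_2 = 21/4.
On [4, 7], p(t) = -2 - 17/8·(t - 4) - 11/12·(t - 4)² + 85/216·(t - 4)³.
With (t - 4) = 3/4: p(19/4) = -2019/512.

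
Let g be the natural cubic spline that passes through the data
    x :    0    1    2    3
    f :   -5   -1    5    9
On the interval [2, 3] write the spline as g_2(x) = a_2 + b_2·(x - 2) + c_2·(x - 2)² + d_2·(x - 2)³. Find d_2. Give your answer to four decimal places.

0.6667

Write M_i for g''(x_i). With h_i = 1, 1, 1 and divided differences Δ_i = 4, 6, 4, the continuity of g' gives the tridiagonal system
  1·M_0 + 4·M_1 + 1·M_2 = 6(Δ_1 - Δ_0) = 12
  1·M_1 + 4·M_2 + 1·M_3 = 6(Δ_2 - Δ_1) = -12
Natural end conditions: M_0 = M_3 = 0.
Hence M_0 = 0, M_1 = 4, M_2 = -4, M_3 = 0.
On [2, 3], with g_2(x) = a_2 + b_2·(x - 2) + c_2·(x - 2)² + d_2·(x - 2)³: c_2 = M_2/2 = -2, d_2 = (M_3 - M_2)/(6h_2) = 2/3, b_2 = Δ_2 - h_2(2M_2 + M_3)/6 = 16/3.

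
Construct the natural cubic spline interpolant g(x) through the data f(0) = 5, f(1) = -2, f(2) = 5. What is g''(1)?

21

With σ_i denoting the second derivative at x_i, h_i = 1, 1, and Δ_i = (y_(i+1) − y_i)/h_i = -7, 7:
  1·σ_0 + 4·σ_1 + 1·σ_2 = 6(Δ_1 - Δ_0) = 84
Natural end conditions: σ_0 = σ_2 = 0.
Forward elimination and back-substitution give σ_0 = 0, σ_1 = 21, σ_2 = 0.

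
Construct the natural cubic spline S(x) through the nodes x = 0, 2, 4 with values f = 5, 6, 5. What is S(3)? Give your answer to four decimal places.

With M_i denoting the second derivative at x_i, h_i = 2, 2, and Δ_i = (y_(i+1) − y_i)/h_i = 1/2, -1/2:
  2·M_0 + 8·M_1 + 2·M_2 = 6(Δ_1 - Δ_0) = -6
Natural end conditions: M_0 = M_2 = 0.
Forward elimination and back-substitution give M_0 = 0, M_1 = -3/4, M_2 = 0.
On [2, 4], S(x) = 6 + 0·(x - 2) - 3/8·(x - 2)² + 1/16·(x - 2)³.
With (x - 2) = 1: S(3) = 91/16.

5.6875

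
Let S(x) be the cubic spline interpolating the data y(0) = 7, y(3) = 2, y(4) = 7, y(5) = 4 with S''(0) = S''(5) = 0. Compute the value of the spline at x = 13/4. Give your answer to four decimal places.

3.4173

Put σ_i = S'' at the i-th knot. Here h = (3, 1, 1) and Δ = (-5/3, 5, -3), so the interior equations h_(i-1)·σ_(i-1) + 2(h_(i-1)+h_i)·σ_i + h_i·σ_(i+1) = 6(Δ_i − Δ_(i-1)) read
  3·σ_0 + 8·σ_1 + 1·σ_2 = 6(Δ_1 - Δ_0) = 40
  1·σ_1 + 4·σ_2 + 1·σ_3 = 6(Δ_2 - Δ_1) = -48
Natural end conditions: σ_0 = σ_3 = 0.
Solving the tridiagonal system: σ_0 = 0, σ_1 = 208/31, σ_2 = -424/31, σ_3 = 0.
On [3, 4], S(x) = 2 + 469/93·(x - 3) + 104/31·(x - 3)² - 316/93·(x - 3)³.
With (x - 3) = 1/4: S(13/4) = 1695/496.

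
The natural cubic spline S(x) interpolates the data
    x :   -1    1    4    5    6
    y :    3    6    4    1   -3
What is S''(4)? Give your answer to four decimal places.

-1.2555

Write m_i for S''(x_i). With h_i = 2, 3, 1, 1 and divided differences Δ_i = 3/2, -2/3, -3, -4, the continuity of S' gives the tridiagonal system
  2·m_0 + 10·m_1 + 3·m_2 = 6(Δ_1 - Δ_0) = -13
  3·m_1 + 8·m_2 + 1·m_3 = 6(Δ_2 - Δ_1) = -14
  1·m_2 + 4·m_3 + 1·m_4 = 6(Δ_3 - Δ_2) = -6
Natural end conditions: m_0 = m_4 = 0.
Forward elimination and back-substitution give m_0 = 0, m_1 = -253/274, m_2 = -172/137, m_3 = -325/274, m_4 = 0.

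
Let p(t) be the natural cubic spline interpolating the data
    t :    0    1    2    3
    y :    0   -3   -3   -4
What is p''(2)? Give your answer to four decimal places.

-2.8000

With M_i denoting the second derivative at x_i, h_i = 1, 1, 1, and Δ_i = (y_(i+1) − y_i)/h_i = -3, 0, -1:
  1·M_0 + 4·M_1 + 1·M_2 = 6(Δ_1 - Δ_0) = 18
  1·M_1 + 4·M_2 + 1·M_3 = 6(Δ_2 - Δ_1) = -6
Natural end conditions: M_0 = M_3 = 0.
Hence M_0 = 0, M_1 = 26/5, M_2 = -14/5, M_3 = 0.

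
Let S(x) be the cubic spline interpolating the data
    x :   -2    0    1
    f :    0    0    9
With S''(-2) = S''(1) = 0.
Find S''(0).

9

Let σ_i = S''(x_i). Step sizes h_i = 2, 1; slopes of the chords Δ_i = (y_(i+1) - y_i)/h_i = 0, 9.
  2·σ_0 + 6·σ_1 + 1·σ_2 = 6(Δ_1 - Δ_0) = 54
Natural end conditions: σ_0 = σ_2 = 0.
Solving the tridiagonal system: σ_0 = 0, σ_1 = 9, σ_2 = 0.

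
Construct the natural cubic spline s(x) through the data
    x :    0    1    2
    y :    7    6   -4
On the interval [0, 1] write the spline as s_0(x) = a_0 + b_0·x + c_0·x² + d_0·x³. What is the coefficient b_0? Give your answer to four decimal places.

Put M_i = s'' at the i-th knot. Here h = (1, 1) and Δ = (-1, -10), so the interior equations h_(i-1)·M_(i-1) + 2(h_(i-1)+h_i)·M_i + h_i·M_(i+1) = 6(Δ_i − Δ_(i-1)) read
  1·M_0 + 4·M_1 + 1·M_2 = 6(Δ_1 - Δ_0) = -54
Natural end conditions: M_0 = M_2 = 0.
Solving: M_0 = 0, M_1 = -27/2, M_2 = 0.
On [0, 1], with s_0(x) = a_0 + b_0·x + c_0·x² + d_0·x³: c_0 = M_0/2 = 0, d_0 = (M_1 - M_0)/(6h_0) = -9/4, b_0 = Δ_0 - h_0(2M_0 + M_1)/6 = 5/4.

1.2500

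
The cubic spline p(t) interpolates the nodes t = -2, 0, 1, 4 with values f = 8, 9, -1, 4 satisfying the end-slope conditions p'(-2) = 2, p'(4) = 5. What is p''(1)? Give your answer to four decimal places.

11.3810

Put m_i = p'' at the i-th knot. Here h = (2, 1, 3) and Δ = (1/2, -10, 5/3), so the interior equations h_(i-1)·m_(i-1) + 2(h_(i-1)+h_i)·m_i + h_i·m_(i+1) = 6(Δ_i − Δ_(i-1)) read
  2·m_0 + 6·m_1 + 1·m_2 = 6(Δ_1 - Δ_0) = -63
  1·m_1 + 8·m_2 + 3·m_3 = 6(Δ_2 - Δ_1) = 70
Clamped end conditions give two more equations: 2h_0·m_0 + h_0·m_1 = 6(Δ_0 - p'(-2)) = -9 and h_2·m_2 + 2h_2·m_3 = 6(p'(4) - Δ_2) = 20.
Forward elimination and back-substitution give m_0 = 199/42, m_1 = -587/42, m_2 = 239/21, m_3 = -33/14.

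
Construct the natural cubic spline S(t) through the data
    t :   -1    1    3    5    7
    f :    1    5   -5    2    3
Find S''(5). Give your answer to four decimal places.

-4.6071

Put M_i = S'' at the i-th knot. Here h = (2, 2, 2, 2) and Δ = (2, -5, 7/2, 1/2), so the interior equations h_(i-1)·M_(i-1) + 2(h_(i-1)+h_i)·M_i + h_i·M_(i+1) = 6(Δ_i − Δ_(i-1)) read
  2·M_0 + 8·M_1 + 2·M_2 = 6(Δ_1 - Δ_0) = -42
  2·M_1 + 8·M_2 + 2·M_3 = 6(Δ_2 - Δ_1) = 51
  2·M_2 + 8·M_3 + 2·M_4 = 6(Δ_3 - Δ_2) = -18
Natural end conditions: M_0 = M_4 = 0.
Solving: M_0 = 0, M_1 = -213/28, M_2 = 66/7, M_3 = -129/28, M_4 = 0.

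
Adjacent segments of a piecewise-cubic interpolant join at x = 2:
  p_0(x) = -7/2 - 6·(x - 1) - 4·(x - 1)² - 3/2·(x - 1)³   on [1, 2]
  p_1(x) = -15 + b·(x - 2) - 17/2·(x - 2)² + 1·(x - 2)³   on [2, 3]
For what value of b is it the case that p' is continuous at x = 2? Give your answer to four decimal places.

-18.5000

p_0'(x) = -6 - 8·(x - 1) - 9/2·(x - 1)², so p_0'(2) = -37/2. On the right, p_1'(2) = b, so b = -37/2.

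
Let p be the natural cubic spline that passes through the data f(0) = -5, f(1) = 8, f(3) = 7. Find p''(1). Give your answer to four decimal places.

With σ_i denoting the second derivative at x_i, h_i = 1, 2, and Δ_i = (y_(i+1) − y_i)/h_i = 13, -1/2:
  1·σ_0 + 6·σ_1 + 2·σ_2 = 6(Δ_1 - Δ_0) = -81
Natural end conditions: σ_0 = σ_2 = 0.
Forward elimination and back-substitution give σ_0 = 0, σ_1 = -27/2, σ_2 = 0.

-13.5000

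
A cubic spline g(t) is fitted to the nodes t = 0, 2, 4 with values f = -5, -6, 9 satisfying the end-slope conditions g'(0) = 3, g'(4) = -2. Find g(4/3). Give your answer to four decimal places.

Write M_i for g''(x_i). With h_i = 2, 2 and divided differences Δ_i = -1/2, 15/2, the continuity of g' gives the tridiagonal system
  2·M_0 + 8·M_1 + 2·M_2 = 6(Δ_1 - Δ_0) = 48
Clamped end conditions give two more equations: 2h_0·M_0 + h_0·M_1 = 6(Δ_0 - g'(0)) = -21 and h_1·M_1 + 2h_1·M_2 = 6(g'(4) - Δ_1) = -57.
Forward elimination and back-substitution give M_0 = -25/2, M_1 = 29/2, M_2 = -43/2.
On [0, 2], g(t) = -5 + 3·t - 25/4·t² + 9/4·t³.
With t = 4/3: g(4/3) = -61/9.

-6.7778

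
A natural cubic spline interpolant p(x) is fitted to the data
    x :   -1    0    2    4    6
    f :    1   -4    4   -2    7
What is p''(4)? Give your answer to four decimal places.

8.2317

With m_i denoting the second derivative at x_i, h_i = 1, 2, 2, 2, and Δ_i = (y_(i+1) − y_i)/h_i = -5, 4, -3, 9/2:
  1·m_0 + 6·m_1 + 2·m_2 = 6(Δ_1 - Δ_0) = 54
  2·m_1 + 8·m_2 + 2·m_3 = 6(Δ_2 - Δ_1) = -42
  2·m_2 + 8·m_3 + 2·m_4 = 6(Δ_3 - Δ_2) = 45
Natural end conditions: m_0 = m_4 = 0.
Solving: m_0 = 0, m_1 = 1023/82, m_2 = -855/82, m_3 = 675/82, m_4 = 0.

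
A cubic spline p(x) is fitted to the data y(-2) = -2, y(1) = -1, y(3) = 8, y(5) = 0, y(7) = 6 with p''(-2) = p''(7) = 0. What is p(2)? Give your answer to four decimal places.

Write σ_i for p''(x_i). With h_i = 3, 2, 2, 2 and divided differences Δ_i = 1/3, 9/2, -4, 3, the continuity of p' gives the tridiagonal system
  3·σ_0 + 10·σ_1 + 2·σ_2 = 6(Δ_1 - Δ_0) = 25
  2·σ_1 + 8·σ_2 + 2·σ_3 = 6(Δ_2 - Δ_1) = -51
  2·σ_2 + 8·σ_3 + 2·σ_4 = 6(Δ_3 - Δ_2) = 42
Natural end conditions: σ_0 = σ_4 = 0.
Hence σ_0 = 0, σ_1 = 621/142, σ_2 = -665/71, σ_3 = 539/71, σ_4 = 0.
On [1, 3], p(x) = -1 + 2005/426·(x - 1) + 621/284·(x - 1)² - 1951/1704·(x - 1)³.
With (x - 1) = 1: p(2) = 2697/568.

4.7482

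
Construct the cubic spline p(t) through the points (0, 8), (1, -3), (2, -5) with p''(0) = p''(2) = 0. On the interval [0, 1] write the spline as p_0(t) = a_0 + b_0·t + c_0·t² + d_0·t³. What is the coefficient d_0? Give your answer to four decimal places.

2.2500

Let σ_i = p''(x_i). Step sizes h_i = 1, 1; slopes of the chords Δ_i = (y_(i+1) - y_i)/h_i = -11, -2.
  1·σ_0 + 4·σ_1 + 1·σ_2 = 6(Δ_1 - Δ_0) = 54
Natural end conditions: σ_0 = σ_2 = 0.
Hence σ_0 = 0, σ_1 = 27/2, σ_2 = 0.
On [0, 1], with p_0(t) = a_0 + b_0·t + c_0·t² + d_0·t³: c_0 = σ_0/2 = 0, d_0 = (σ_1 - σ_0)/(6h_0) = 9/4, b_0 = Δ_0 - h_0(2σ_0 + σ_1)/6 = -53/4.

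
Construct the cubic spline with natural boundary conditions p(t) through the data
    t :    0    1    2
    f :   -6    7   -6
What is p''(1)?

Put M_i = p'' at the i-th knot. Here h = (1, 1) and Δ = (13, -13), so the interior equations h_(i-1)·M_(i-1) + 2(h_(i-1)+h_i)·M_i + h_i·M_(i+1) = 6(Δ_i − Δ_(i-1)) read
  1·M_0 + 4·M_1 + 1·M_2 = 6(Δ_1 - Δ_0) = -156
Natural end conditions: M_0 = M_2 = 0.
Solving: M_0 = 0, M_1 = -39, M_2 = 0.

-39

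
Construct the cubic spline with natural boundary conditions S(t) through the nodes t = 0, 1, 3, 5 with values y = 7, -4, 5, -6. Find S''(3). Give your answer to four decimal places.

Put σ_i = S'' at the i-th knot. Here h = (1, 2, 2) and Δ = (-11, 9/2, -11/2), so the interior equations h_(i-1)·σ_(i-1) + 2(h_(i-1)+h_i)·σ_i + h_i·σ_(i+1) = 6(Δ_i − Δ_(i-1)) read
  1·σ_0 + 6·σ_1 + 2·σ_2 = 6(Δ_1 - Δ_0) = 93
  2·σ_1 + 8·σ_2 + 2·σ_3 = 6(Δ_2 - Δ_1) = -60
Natural end conditions: σ_0 = σ_3 = 0.
Solving: σ_0 = 0, σ_1 = 216/11, σ_2 = -273/22, σ_3 = 0.

-12.4091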